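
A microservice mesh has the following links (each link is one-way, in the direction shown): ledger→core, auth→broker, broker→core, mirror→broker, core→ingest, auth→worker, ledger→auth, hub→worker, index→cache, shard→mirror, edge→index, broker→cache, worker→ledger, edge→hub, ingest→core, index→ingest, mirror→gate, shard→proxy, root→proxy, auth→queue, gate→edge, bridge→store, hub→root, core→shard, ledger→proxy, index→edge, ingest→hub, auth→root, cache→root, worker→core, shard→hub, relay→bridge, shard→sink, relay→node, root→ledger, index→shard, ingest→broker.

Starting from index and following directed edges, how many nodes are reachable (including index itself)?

17

BFS from index visits: index, cache, edge, ingest, shard, root, hub, broker, core, mirror, proxy, sink, ledger, worker, gate, auth, queue
Reachable nodes: 17 of 21 total.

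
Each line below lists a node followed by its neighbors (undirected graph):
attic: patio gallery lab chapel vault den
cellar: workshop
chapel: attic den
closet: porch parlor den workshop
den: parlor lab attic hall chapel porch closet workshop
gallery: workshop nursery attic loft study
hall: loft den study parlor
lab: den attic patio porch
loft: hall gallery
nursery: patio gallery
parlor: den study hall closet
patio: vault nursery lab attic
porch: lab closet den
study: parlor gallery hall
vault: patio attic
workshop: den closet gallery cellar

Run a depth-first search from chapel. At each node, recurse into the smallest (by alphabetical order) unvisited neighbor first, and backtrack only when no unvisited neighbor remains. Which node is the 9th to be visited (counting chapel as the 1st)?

nursery

Visit chapel
chapel → attic
attic → den
den → closet
closet → parlor
parlor → hall
hall → loft
loft → gallery
gallery → nursery
nursery → patio
patio → lab
lab → porch
patio → vault
gallery → study
gallery → workshop
workshop → cellar

Visit order: chapel, attic, den, closet, parlor, hall, loft, gallery, nursery, patio, lab, porch, vault, study, workshop, cellar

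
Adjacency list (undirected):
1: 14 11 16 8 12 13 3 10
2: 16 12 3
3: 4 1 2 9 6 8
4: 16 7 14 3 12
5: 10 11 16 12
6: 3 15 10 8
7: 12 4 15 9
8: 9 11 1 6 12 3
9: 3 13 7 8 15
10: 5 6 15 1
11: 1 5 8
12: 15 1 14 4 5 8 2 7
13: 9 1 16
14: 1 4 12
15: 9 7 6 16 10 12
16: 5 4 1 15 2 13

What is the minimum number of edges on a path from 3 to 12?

Level 0: 3
Level 1: 1, 2, 4, 6, 8, 9
Level 2: 7, 10, 11, 12, 13, 14, 15, 16
Level 3: 5
12 first appears at level 2.

2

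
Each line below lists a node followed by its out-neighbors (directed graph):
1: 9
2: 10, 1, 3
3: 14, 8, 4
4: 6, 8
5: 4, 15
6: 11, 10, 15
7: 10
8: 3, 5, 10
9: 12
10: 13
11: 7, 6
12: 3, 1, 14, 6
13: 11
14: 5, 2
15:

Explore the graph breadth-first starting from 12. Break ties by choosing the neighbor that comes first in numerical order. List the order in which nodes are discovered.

Visit 12; enqueue 1, 3, 6, 14 → queue [1, 3, 6, 14]
Visit 1; enqueue 9 → queue [3, 6, 14, 9]
Visit 3; enqueue 4, 8 → queue [6, 14, 9, 4, 8]
Visit 6; enqueue 10, 11, 15 → queue [14, 9, 4, 8, 10, 11, 15]
Visit 14; enqueue 2, 5 → queue [9, 4, 8, 10, 11, 15, 2, 5]
Visit 9 → queue [4, 8, 10, 11, 15, 2, 5]
Visit 4 → queue [8, 10, 11, 15, 2, 5]
Visit 8 → queue [10, 11, 15, 2, 5]
Visit 10; enqueue 13 → queue [11, 15, 2, 5, 13]
Visit 11; enqueue 7 → queue [15, 2, 5, 13, 7]
Visit 15 → queue [2, 5, 13, 7]
Visit 2 → queue [5, 13, 7]
Visit 5 → queue [13, 7]
Visit 13 → queue [7]
Visit 7 → queue []

12 1 3 6 14 9 4 8 10 11 15 2 5 13 7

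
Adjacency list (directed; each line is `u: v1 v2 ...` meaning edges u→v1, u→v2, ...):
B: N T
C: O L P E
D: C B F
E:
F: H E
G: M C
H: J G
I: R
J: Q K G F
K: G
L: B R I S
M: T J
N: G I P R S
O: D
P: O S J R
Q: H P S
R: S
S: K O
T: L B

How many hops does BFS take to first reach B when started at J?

Level 0: J
Level 1: F, G, K, Q
Level 2: C, E, H, M, P, S
Level 3: L, O, R, T
Level 4: B, D, I
Level 5: N
B first appears at level 4.

4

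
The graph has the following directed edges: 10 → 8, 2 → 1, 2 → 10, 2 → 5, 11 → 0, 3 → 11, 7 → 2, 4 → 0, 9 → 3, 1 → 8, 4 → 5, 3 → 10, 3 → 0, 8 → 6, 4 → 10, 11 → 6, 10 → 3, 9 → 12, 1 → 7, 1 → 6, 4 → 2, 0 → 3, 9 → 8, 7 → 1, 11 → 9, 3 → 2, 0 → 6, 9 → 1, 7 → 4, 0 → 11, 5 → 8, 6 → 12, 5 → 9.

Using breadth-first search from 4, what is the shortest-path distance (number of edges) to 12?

3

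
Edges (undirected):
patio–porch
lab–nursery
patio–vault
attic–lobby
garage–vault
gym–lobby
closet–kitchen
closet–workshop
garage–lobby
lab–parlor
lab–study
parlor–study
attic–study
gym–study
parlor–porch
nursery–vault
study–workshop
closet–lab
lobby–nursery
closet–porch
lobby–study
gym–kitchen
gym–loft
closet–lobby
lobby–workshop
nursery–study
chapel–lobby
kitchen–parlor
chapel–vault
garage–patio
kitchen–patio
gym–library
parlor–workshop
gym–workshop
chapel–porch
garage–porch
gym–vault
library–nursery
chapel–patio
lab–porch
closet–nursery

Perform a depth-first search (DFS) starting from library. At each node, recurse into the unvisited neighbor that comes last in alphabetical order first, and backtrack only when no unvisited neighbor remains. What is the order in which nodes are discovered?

library, nursery, vault, patio, porch, parlor, workshop, study, lobby, gym, loft, kitchen, closet, lab, garage, chapel, attic

Visit library
library → nursery
nursery → vault
vault → patio
patio → porch
porch → parlor
parlor → workshop
workshop → study
study → lobby
lobby → gym
gym → loft
gym → kitchen
kitchen → closet
closet → lab
lobby → garage
lobby → chapel
lobby → attic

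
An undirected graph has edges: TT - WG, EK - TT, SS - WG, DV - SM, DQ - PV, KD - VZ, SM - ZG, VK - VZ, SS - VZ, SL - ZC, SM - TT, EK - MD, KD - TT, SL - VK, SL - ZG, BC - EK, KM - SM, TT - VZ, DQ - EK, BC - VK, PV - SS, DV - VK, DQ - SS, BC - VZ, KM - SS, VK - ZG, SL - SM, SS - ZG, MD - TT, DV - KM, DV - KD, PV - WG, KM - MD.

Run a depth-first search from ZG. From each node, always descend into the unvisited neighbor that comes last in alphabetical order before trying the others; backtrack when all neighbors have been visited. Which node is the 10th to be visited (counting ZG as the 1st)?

MD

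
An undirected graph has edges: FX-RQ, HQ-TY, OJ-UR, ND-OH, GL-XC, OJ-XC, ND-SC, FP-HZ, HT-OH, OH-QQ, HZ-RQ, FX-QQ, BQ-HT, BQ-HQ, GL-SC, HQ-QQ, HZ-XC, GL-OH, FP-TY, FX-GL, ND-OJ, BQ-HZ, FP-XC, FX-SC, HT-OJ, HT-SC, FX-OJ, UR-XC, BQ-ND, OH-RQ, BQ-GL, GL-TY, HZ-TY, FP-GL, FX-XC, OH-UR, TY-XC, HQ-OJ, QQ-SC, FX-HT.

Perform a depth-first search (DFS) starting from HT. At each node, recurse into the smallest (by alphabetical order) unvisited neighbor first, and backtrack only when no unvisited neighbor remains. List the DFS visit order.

Visit HT
HT → BQ
BQ → GL
GL → FP
FP → HZ
HZ → RQ
RQ → FX
FX → OJ
OJ → HQ
HQ → QQ
QQ → OH
OH → ND
ND → SC
OH → UR
UR → XC
XC → TY

HT, BQ, GL, FP, HZ, RQ, FX, OJ, HQ, QQ, OH, ND, SC, UR, XC, TY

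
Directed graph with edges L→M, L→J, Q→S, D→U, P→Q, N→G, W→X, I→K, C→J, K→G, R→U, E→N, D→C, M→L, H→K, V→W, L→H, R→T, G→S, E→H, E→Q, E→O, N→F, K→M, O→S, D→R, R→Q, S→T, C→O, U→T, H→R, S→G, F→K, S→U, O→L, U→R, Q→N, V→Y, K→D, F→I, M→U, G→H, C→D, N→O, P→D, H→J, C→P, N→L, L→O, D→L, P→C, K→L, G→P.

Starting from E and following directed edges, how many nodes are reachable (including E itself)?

BFS from E visits: E, H, N, O, Q, J, K, R, F, G, L, S, D, M, T, U, I, P, C
Reachable nodes: 19 of 23 total.

19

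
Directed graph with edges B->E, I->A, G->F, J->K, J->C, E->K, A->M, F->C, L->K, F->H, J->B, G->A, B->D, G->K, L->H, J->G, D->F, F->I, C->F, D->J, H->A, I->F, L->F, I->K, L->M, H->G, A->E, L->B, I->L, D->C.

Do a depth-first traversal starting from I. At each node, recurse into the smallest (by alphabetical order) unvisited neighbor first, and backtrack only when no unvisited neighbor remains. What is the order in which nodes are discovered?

I, A, E, K, M, F, C, H, G, L, B, D, J

Visit I
I → A
A → E
E → K
A → M
I → F
F → C
F → H
H → G
I → L
L → B
B → D
D → J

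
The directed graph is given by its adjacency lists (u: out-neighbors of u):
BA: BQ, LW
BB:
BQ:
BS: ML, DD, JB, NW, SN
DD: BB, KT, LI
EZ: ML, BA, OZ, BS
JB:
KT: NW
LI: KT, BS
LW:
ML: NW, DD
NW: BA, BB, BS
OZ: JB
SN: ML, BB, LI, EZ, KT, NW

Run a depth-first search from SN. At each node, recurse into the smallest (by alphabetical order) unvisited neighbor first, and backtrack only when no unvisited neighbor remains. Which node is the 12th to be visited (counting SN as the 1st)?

Visit SN
SN → BB
SN → EZ
EZ → BA
BA → BQ
BA → LW
EZ → BS
BS → DD
DD → KT
KT → NW
DD → LI
BS → JB
BS → ML
EZ → OZ

Visit order: SN, BB, EZ, BA, BQ, LW, BS, DD, KT, NW, LI, JB, ML, OZ

JB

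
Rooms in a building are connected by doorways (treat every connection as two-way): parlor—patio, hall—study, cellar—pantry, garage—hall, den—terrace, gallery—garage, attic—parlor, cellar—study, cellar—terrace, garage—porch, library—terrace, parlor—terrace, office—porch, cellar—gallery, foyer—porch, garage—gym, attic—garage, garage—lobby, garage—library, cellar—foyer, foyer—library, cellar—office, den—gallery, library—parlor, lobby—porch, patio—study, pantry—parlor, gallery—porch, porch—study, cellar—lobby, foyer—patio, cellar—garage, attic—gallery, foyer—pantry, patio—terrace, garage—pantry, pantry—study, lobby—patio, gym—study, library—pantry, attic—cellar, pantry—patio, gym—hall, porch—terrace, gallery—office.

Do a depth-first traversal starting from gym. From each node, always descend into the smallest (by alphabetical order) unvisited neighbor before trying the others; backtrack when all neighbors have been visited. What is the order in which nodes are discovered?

Visit gym
gym → garage
garage → attic
attic → cellar
cellar → foyer
foyer → library
library → pantry
pantry → parlor
parlor → patio
patio → lobby
lobby → porch
porch → gallery
gallery → den
den → terrace
gallery → office
porch → study
study → hall

gym, garage, attic, cellar, foyer, library, pantry, parlor, patio, lobby, porch, gallery, den, terrace, office, study, hall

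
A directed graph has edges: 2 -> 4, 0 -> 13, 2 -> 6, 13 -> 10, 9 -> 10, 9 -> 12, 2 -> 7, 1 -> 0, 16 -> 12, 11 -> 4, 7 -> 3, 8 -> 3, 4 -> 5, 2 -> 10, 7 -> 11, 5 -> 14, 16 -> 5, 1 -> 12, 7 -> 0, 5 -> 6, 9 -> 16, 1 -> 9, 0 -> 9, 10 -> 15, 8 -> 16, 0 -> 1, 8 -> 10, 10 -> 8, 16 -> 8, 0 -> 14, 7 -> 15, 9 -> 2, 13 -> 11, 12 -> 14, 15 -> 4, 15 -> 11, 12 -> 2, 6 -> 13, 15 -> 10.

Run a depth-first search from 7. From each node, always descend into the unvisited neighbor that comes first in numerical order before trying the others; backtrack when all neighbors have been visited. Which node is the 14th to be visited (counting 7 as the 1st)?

12

Visit 7
7 → 0
0 → 1
1 → 9
9 → 2
2 → 4
4 → 5
5 → 6
6 → 13
13 → 10
10 → 8
8 → 3
8 → 16
16 → 12
12 → 14
10 → 15
15 → 11

Visit order: 7, 0, 1, 9, 2, 4, 5, 6, 13, 10, 8, 3, 16, 12, 14, 15, 11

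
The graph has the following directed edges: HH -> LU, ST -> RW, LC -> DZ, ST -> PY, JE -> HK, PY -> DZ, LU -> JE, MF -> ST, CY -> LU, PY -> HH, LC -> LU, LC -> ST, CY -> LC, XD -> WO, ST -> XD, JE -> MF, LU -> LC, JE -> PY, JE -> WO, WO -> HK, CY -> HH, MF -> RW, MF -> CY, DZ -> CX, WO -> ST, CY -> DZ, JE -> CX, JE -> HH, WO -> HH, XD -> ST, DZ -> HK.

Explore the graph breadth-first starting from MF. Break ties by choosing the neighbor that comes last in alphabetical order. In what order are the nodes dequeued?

MF -> ST -> RW -> CY -> XD -> PY -> LU -> LC -> HH -> DZ -> WO -> JE -> HK -> CX

Visit MF; enqueue ST, RW, CY → queue [ST, RW, CY]
Visit ST; enqueue XD, PY → queue [RW, CY, XD, PY]
Visit RW → queue [CY, XD, PY]
Visit CY; enqueue LU, LC, HH, DZ → queue [XD, PY, LU, LC, HH, DZ]
Visit XD; enqueue WO → queue [PY, LU, LC, HH, DZ, WO]
Visit PY → queue [LU, LC, HH, DZ, WO]
Visit LU; enqueue JE → queue [LC, HH, DZ, WO, JE]
Visit LC → queue [HH, DZ, WO, JE]
Visit HH → queue [DZ, WO, JE]
Visit DZ; enqueue HK, CX → queue [WO, JE, HK, CX]
Visit WO → queue [JE, HK, CX]
Visit JE → queue [HK, CX]
Visit HK → queue [CX]
Visit CX → queue []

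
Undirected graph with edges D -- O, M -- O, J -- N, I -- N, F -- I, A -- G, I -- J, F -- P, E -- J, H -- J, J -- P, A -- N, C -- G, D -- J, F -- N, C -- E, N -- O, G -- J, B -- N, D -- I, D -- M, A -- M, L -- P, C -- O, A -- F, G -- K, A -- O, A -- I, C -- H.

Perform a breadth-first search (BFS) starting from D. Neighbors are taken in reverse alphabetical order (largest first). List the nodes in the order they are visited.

Visit D; enqueue O, M, J, I → queue [O, M, J, I]
Visit O; enqueue N, C, A → queue [M, J, I, N, C, A]
Visit M → queue [J, I, N, C, A]
Visit J; enqueue P, H, G, E → queue [I, N, C, A, P, H, G, E]
Visit I; enqueue F → queue [N, C, A, P, H, G, E, F]
Visit N; enqueue B → queue [C, A, P, H, G, E, F, B]
Visit C → queue [A, P, H, G, E, F, B]
Visit A → queue [P, H, G, E, F, B]
Visit P; enqueue L → queue [H, G, E, F, B, L]
Visit H → queue [G, E, F, B, L]
Visit G; enqueue K → queue [E, F, B, L, K]
Visit E → queue [F, B, L, K]
Visit F → queue [B, L, K]
Visit B → queue [L, K]
Visit L → queue [K]
Visit K → queue []

D, O, M, J, I, N, C, A, P, H, G, E, F, B, L, K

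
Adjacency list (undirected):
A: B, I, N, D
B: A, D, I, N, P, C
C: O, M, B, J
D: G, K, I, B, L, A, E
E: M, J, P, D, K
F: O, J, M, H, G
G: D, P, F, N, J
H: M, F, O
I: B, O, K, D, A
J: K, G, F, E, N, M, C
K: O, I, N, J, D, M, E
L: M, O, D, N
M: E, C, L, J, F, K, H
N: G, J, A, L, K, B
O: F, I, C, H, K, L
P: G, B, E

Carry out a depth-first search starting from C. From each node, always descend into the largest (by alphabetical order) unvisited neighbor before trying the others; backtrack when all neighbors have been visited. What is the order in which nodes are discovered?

C, O, L, N, K, M, J, G, P, E, D, I, B, A, F, H

Visit C
C → O
O → L
L → N
N → K
K → M
M → J
J → G
G → P
P → E
E → D
D → I
I → B
B → A
G → F
F → H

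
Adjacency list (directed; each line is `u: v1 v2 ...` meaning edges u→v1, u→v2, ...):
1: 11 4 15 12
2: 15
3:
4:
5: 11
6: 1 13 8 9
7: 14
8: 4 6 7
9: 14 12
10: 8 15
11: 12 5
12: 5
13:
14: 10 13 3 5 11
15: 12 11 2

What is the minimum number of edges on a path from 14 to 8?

Level 0: 14
Level 1: 3, 5, 10, 11, 13
Level 2: 8, 12, 15
Level 3: 2, 4, 6, 7
Level 4: 1, 9
8 first appears at level 2.

2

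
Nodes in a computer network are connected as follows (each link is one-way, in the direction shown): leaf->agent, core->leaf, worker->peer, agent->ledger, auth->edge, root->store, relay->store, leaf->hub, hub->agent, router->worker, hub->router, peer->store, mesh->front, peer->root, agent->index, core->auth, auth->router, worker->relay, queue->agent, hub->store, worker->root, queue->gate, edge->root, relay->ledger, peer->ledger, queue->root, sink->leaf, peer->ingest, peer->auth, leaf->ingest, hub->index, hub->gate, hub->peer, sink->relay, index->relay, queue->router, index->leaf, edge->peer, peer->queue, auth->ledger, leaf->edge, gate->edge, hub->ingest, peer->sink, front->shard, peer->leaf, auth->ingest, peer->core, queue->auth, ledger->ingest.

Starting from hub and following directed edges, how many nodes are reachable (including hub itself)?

18

BFS from hub visits: hub, store, router, peer, ingest, index, gate, agent, worker, sink, root, queue, ledger, leaf, core, auth, relay, edge
Reachable nodes: 18 of 21 total.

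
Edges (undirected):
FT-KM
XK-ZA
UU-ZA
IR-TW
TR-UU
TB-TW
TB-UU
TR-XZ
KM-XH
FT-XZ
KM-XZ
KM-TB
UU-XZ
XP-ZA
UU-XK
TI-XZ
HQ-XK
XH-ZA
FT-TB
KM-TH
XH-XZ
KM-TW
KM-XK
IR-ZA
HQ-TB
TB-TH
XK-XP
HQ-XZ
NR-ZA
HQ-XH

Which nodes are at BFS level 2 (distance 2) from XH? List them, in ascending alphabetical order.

Level 0: XH
Level 1: HQ, KM, XZ, ZA
Level 2: FT, IR, NR, TB, TH, TI, TR, TW, UU, XK, XP

FT, IR, NR, TB, TH, TI, TR, TW, UU, XK, XP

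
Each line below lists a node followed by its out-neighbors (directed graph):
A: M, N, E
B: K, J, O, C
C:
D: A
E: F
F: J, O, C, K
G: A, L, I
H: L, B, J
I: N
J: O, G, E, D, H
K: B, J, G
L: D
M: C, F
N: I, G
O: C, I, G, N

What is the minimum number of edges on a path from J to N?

2

Level 0: J
Level 1: D, E, G, H, O
Level 2: A, B, C, F, I, L, N
Level 3: K, M
N first appears at level 2.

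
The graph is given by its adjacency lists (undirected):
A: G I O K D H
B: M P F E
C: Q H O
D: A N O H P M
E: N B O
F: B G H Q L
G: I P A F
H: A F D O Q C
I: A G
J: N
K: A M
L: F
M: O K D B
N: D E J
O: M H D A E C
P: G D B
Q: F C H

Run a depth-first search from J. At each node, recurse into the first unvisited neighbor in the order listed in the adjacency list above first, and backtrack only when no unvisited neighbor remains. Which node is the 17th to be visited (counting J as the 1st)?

Visit J
J → N
N → D
D → A
A → G
G → I
G → P
P → B
B → M
M → O
O → H
H → F
F → Q
Q → C
F → L
O → E
M → K

Visit order: J, N, D, A, G, I, P, B, M, O, H, F, Q, C, L, E, K

K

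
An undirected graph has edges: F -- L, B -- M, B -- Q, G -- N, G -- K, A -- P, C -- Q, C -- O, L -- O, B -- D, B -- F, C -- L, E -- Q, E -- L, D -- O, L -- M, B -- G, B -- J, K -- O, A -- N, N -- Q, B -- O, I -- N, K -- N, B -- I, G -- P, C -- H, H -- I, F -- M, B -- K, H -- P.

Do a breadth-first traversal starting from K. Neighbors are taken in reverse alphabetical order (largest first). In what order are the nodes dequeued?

K, O, N, G, B, L, D, C, Q, I, A, P, M, J, F, E, H

Visit K; enqueue O, N, G, B → queue [O, N, G, B]
Visit O; enqueue L, D, C → queue [N, G, B, L, D, C]
Visit N; enqueue Q, I, A → queue [G, B, L, D, C, Q, I, A]
Visit G; enqueue P → queue [B, L, D, C, Q, I, A, P]
Visit B; enqueue M, J, F → queue [L, D, C, Q, I, A, P, M, J, F]
Visit L; enqueue E → queue [D, C, Q, I, A, P, M, J, F, E]
Visit D → queue [C, Q, I, A, P, M, J, F, E]
Visit C; enqueue H → queue [Q, I, A, P, M, J, F, E, H]
Visit Q → queue [I, A, P, M, J, F, E, H]
Visit I → queue [A, P, M, J, F, E, H]
Visit A → queue [P, M, J, F, E, H]
Visit P → queue [M, J, F, E, H]
Visit M → queue [J, F, E, H]
Visit J → queue [F, E, H]
Visit F → queue [E, H]
Visit E → queue [H]
Visit H → queue []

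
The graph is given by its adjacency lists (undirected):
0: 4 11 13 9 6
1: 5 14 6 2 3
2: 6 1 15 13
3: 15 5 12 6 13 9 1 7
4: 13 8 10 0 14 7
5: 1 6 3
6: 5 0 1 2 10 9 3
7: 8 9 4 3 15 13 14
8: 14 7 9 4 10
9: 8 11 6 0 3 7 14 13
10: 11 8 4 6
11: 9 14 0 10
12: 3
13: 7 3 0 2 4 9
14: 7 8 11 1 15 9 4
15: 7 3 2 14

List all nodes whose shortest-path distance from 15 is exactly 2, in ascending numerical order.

1, 4, 5, 6, 8, 9, 11, 12, 13

Level 0: 15
Level 1: 2, 3, 7, 14
Level 2: 1, 4, 5, 6, 8, 9, 11, 12, 13
Level 3: 0, 10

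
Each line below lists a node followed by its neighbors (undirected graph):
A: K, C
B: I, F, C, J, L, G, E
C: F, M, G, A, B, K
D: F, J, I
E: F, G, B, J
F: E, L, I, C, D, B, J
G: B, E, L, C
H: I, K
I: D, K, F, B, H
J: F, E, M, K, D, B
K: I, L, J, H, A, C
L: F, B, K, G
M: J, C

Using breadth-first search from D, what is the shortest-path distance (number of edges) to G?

Level 0: D
Level 1: F, I, J
Level 2: B, C, E, H, K, L, M
Level 3: A, G
G first appears at level 3.

3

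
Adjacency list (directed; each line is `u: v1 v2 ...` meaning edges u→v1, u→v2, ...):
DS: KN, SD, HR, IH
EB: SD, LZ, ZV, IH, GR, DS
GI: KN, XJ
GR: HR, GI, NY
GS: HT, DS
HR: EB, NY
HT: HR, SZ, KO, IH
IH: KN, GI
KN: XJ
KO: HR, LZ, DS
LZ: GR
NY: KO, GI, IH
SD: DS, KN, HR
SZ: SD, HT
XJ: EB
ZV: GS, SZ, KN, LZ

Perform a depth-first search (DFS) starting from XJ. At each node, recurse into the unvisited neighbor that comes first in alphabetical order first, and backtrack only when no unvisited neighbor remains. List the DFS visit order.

Visit XJ
XJ → EB
EB → DS
DS → HR
HR → NY
NY → GI
GI → KN
NY → IH
NY → KO
KO → LZ
LZ → GR
DS → SD
EB → ZV
ZV → GS
GS → HT
HT → SZ

XJ, EB, DS, HR, NY, GI, KN, IH, KO, LZ, GR, SD, ZV, GS, HT, SZ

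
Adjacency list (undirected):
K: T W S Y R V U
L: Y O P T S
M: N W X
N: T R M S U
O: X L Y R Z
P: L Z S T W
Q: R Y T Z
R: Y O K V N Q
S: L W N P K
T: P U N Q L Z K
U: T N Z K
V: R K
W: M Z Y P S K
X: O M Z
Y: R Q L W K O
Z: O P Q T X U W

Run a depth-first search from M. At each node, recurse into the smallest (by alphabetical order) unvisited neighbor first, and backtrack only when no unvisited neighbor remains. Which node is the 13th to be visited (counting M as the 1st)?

Visit M
M → N
N → R
R → K
K → S
S → L
L → O
O → X
X → Z
Z → P
P → T
T → Q
Q → Y
Y → W
T → U
K → V

Visit order: M, N, R, K, S, L, O, X, Z, P, T, Q, Y, W, U, V

Y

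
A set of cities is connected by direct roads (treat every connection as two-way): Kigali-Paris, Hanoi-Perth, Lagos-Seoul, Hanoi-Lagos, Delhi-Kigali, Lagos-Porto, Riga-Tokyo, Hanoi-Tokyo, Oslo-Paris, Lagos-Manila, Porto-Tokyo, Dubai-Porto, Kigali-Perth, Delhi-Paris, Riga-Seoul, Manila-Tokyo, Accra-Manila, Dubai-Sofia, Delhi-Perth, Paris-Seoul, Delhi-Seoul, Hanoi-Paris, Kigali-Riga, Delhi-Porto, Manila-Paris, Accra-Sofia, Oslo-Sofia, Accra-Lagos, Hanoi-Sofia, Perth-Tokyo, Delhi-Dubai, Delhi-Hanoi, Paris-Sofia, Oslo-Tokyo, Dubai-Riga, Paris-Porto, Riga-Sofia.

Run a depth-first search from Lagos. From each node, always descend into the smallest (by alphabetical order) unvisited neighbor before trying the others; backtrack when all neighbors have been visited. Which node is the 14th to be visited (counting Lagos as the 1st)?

Visit Lagos
Lagos → Accra
Accra → Manila
Manila → Paris
Paris → Delhi
Delhi → Dubai
Dubai → Porto
Porto → Tokyo
Tokyo → Hanoi
Hanoi → Perth
Perth → Kigali
Kigali → Riga
Riga → Seoul
Riga → Sofia
Sofia → Oslo

Visit order: Lagos, Accra, Manila, Paris, Delhi, Dubai, Porto, Tokyo, Hanoi, Perth, Kigali, Riga, Seoul, Sofia, Oslo

Sofia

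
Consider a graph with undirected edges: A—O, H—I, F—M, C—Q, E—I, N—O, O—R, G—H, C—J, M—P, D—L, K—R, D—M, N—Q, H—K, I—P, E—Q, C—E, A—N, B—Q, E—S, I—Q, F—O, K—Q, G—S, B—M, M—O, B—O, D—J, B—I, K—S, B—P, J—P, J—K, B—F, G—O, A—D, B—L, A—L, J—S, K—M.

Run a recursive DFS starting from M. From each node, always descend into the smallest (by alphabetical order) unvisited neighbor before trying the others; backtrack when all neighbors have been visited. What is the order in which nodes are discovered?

Visit M
M → B
B → F
F → O
O → A
A → D
D → J
J → C
C → E
E → I
I → H
H → G
G → S
S → K
K → Q
Q → N
K → R
I → P
D → L

M, B, F, O, A, D, J, C, E, I, H, G, S, K, Q, N, R, P, L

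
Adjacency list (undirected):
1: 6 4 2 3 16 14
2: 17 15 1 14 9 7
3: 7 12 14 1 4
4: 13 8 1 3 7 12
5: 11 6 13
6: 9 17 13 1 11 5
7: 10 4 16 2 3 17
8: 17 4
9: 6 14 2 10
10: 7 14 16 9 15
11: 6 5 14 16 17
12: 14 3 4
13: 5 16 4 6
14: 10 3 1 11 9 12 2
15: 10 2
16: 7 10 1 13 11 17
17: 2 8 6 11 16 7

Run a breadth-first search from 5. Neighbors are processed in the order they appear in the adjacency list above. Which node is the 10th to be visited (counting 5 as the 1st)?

4

Visit 5; enqueue 11, 6, 13 → queue [11, 6, 13]
Visit 11; enqueue 14, 16, 17 → queue [6, 13, 14, 16, 17]
Visit 6; enqueue 9, 1 → queue [13, 14, 16, 17, 9, 1]
Visit 13; enqueue 4 → queue [14, 16, 17, 9, 1, 4]
Visit 14; enqueue 10, 3, 12, 2 → queue [16, 17, 9, 1, 4, 10, 3, 12, 2]
Visit 16; enqueue 7 → queue [17, 9, 1, 4, 10, 3, 12, 2, 7]
Visit 17; enqueue 8 → queue [9, 1, 4, 10, 3, 12, 2, 7, 8]
Visit 9 → queue [1, 4, 10, 3, 12, 2, 7, 8]
Visit 1 → queue [4, 10, 3, 12, 2, 7, 8]
Visit 4 → queue [10, 3, 12, 2, 7, 8]
Visit 10; enqueue 15 → queue [3, 12, 2, 7, 8, 15]
Visit 3 → queue [12, 2, 7, 8, 15]
Visit 12 → queue [2, 7, 8, 15]
Visit 2 → queue [7, 8, 15]
Visit 7 → queue [8, 15]
Visit 8 → queue [15]
Visit 15 → queue []

Visit order: 5, 11, 6, 13, 14, 16, 17, 9, 1, 4, 10, 3, 12, 2, 7, 8, 15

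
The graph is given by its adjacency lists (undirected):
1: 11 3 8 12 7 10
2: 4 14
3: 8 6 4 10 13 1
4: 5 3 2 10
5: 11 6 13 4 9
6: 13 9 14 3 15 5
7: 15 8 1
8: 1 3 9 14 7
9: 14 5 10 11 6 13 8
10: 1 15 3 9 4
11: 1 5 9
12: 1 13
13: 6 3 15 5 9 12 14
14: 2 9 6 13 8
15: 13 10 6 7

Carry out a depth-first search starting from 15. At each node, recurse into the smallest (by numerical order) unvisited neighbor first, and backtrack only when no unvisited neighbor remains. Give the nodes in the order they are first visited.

15, 6, 3, 1, 7, 8, 9, 5, 4, 2, 14, 13, 12, 10, 11

Visit 15
15 → 6
6 → 3
3 → 1
1 → 7
7 → 8
8 → 9
9 → 5
5 → 4
4 → 2
2 → 14
14 → 13
13 → 12
4 → 10
5 → 11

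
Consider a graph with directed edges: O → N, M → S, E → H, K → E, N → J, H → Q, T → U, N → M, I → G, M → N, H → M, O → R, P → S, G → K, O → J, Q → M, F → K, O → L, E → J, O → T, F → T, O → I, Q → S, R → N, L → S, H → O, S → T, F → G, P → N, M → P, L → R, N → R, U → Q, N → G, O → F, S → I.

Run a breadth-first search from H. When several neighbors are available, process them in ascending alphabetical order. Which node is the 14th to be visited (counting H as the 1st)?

G

Visit H; enqueue M, O, Q → queue [M, O, Q]
Visit M; enqueue N, P, S → queue [O, Q, N, P, S]
Visit O; enqueue F, I, J, L, R, T → queue [Q, N, P, S, F, I, J, L, R, T]
Visit Q → queue [N, P, S, F, I, J, L, R, T]
Visit N; enqueue G → queue [P, S, F, I, J, L, R, T, G]
Visit P → queue [S, F, I, J, L, R, T, G]
Visit S → queue [F, I, J, L, R, T, G]
Visit F; enqueue K → queue [I, J, L, R, T, G, K]
Visit I → queue [J, L, R, T, G, K]
Visit J → queue [L, R, T, G, K]
Visit L → queue [R, T, G, K]
Visit R → queue [T, G, K]
Visit T; enqueue U → queue [G, K, U]
Visit G → queue [K, U]
Visit K; enqueue E → queue [U, E]
Visit U → queue [E]
Visit E → queue []

Visit order: H, M, O, Q, N, P, S, F, I, J, L, R, T, G, K, U, E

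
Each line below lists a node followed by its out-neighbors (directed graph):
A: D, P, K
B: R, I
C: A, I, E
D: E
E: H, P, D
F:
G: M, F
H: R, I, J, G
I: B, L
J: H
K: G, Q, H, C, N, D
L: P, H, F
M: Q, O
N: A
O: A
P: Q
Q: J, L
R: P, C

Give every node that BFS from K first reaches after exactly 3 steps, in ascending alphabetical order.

Level 0: K
Level 1: C, D, G, H, N, Q
Level 2: A, E, F, I, J, L, M, R
Level 3: B, O, P

B, O, P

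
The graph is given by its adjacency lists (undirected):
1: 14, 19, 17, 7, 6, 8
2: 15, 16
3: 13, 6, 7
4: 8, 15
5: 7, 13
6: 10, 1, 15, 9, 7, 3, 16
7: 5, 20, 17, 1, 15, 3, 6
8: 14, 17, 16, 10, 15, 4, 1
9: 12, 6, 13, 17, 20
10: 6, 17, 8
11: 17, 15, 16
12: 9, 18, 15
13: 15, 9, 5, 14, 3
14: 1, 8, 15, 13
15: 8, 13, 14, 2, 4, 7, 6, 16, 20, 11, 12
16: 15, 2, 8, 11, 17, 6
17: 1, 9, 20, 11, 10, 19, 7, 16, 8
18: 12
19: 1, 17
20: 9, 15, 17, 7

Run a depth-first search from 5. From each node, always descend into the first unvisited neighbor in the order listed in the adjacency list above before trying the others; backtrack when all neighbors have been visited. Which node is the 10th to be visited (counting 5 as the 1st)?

Visit 5
5 → 7
7 → 20
20 → 9
9 → 12
12 → 18
12 → 15
15 → 8
8 → 14
14 → 1
1 → 19
19 → 17
17 → 11
11 → 16
16 → 2
16 → 6
6 → 10
6 → 3
3 → 13
8 → 4

Visit order: 5, 7, 20, 9, 12, 18, 15, 8, 14, 1, 19, 17, 11, 16, 2, 6, 10, 3, 13, 4

1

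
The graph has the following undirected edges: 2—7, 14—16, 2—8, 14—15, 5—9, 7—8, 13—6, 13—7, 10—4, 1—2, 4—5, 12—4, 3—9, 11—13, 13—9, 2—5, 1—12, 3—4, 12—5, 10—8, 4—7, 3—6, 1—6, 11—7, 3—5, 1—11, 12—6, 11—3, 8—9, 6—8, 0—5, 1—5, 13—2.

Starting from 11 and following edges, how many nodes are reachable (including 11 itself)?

14

BFS from 11 visits: 11, 1, 3, 7, 13, 2, 5, 6, 12, 4, 9, 8, 0, 10
Reachable nodes: 14 of 17 total.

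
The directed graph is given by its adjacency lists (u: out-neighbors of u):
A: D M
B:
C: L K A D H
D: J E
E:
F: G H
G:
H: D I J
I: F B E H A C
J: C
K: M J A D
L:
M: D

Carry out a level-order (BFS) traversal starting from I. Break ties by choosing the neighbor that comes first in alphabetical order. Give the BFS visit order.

Visit I; enqueue A, B, C, E, F, H → queue [A, B, C, E, F, H]
Visit A; enqueue D, M → queue [B, C, E, F, H, D, M]
Visit B → queue [C, E, F, H, D, M]
Visit C; enqueue K, L → queue [E, F, H, D, M, K, L]
Visit E → queue [F, H, D, M, K, L]
Visit F; enqueue G → queue [H, D, M, K, L, G]
Visit H; enqueue J → queue [D, M, K, L, G, J]
Visit D → queue [M, K, L, G, J]
Visit M → queue [K, L, G, J]
Visit K → queue [L, G, J]
Visit L → queue [G, J]
Visit G → queue [J]
Visit J → queue []

I A B C E F H D M K L G J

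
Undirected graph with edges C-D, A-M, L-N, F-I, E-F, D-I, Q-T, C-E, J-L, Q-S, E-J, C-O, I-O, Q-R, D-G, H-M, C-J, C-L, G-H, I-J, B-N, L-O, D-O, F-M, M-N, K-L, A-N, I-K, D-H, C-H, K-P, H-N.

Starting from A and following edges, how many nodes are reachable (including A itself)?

BFS from A visits: A, N, M, L, H, B, F, O, K, J, C, G, D, I, E, P
Reachable nodes: 16 of 20 total.

16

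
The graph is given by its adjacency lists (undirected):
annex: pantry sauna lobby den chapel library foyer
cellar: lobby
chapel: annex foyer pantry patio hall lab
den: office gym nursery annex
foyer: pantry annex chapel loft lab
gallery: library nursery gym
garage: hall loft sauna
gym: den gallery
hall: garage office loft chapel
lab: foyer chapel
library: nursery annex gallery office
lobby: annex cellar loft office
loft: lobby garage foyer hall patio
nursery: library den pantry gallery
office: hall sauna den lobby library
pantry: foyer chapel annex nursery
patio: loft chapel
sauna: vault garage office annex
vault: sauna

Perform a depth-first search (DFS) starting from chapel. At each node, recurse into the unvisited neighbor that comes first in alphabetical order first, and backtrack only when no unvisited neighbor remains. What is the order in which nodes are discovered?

chapel annex den gym gallery library nursery pantry foyer lab loft garage hall office lobby cellar sauna vault patio

Visit chapel
chapel → annex
annex → den
den → gym
gym → gallery
gallery → library
library → nursery
nursery → pantry
pantry → foyer
foyer → lab
foyer → loft
loft → garage
garage → hall
hall → office
office → lobby
lobby → cellar
office → sauna
sauna → vault
loft → patio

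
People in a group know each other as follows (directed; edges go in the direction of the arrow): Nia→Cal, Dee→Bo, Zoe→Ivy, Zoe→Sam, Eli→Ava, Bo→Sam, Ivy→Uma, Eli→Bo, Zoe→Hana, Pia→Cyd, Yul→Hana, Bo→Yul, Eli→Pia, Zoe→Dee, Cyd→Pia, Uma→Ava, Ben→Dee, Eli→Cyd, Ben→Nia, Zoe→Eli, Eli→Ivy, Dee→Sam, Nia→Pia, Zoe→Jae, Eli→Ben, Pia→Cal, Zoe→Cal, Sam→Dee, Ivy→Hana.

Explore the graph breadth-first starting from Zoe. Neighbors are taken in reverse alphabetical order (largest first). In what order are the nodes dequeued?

Visit Zoe; enqueue Sam, Jae, Ivy, Hana, Eli, Dee, Cal → queue [Sam, Jae, Ivy, Hana, Eli, Dee, Cal]
Visit Sam → queue [Jae, Ivy, Hana, Eli, Dee, Cal]
Visit Jae → queue [Ivy, Hana, Eli, Dee, Cal]
Visit Ivy; enqueue Uma → queue [Hana, Eli, Dee, Cal, Uma]
Visit Hana → queue [Eli, Dee, Cal, Uma]
Visit Eli; enqueue Pia, Cyd, Bo, Ben, Ava → queue [Dee, Cal, Uma, Pia, Cyd, Bo, Ben, Ava]
Visit Dee → queue [Cal, Uma, Pia, Cyd, Bo, Ben, Ava]
Visit Cal → queue [Uma, Pia, Cyd, Bo, Ben, Ava]
Visit Uma → queue [Pia, Cyd, Bo, Ben, Ava]
Visit Pia → queue [Cyd, Bo, Ben, Ava]
Visit Cyd → queue [Bo, Ben, Ava]
Visit Bo; enqueue Yul → queue [Ben, Ava, Yul]
Visit Ben; enqueue Nia → queue [Ava, Yul, Nia]
Visit Ava → queue [Yul, Nia]
Visit Yul → queue [Nia]
Visit Nia → queue []

Zoe, Sam, Jae, Ivy, Hana, Eli, Dee, Cal, Uma, Pia, Cyd, Bo, Ben, Ava, Yul, Nia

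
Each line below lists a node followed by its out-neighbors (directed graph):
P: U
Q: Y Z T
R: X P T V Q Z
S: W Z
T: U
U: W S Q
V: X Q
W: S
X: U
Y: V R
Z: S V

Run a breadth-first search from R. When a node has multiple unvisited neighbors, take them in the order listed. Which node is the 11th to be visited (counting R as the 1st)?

Visit R; enqueue X, P, T, V, Q, Z → queue [X, P, T, V, Q, Z]
Visit X; enqueue U → queue [P, T, V, Q, Z, U]
Visit P → queue [T, V, Q, Z, U]
Visit T → queue [V, Q, Z, U]
Visit V → queue [Q, Z, U]
Visit Q; enqueue Y → queue [Z, U, Y]
Visit Z; enqueue S → queue [U, Y, S]
Visit U; enqueue W → queue [Y, S, W]
Visit Y → queue [S, W]
Visit S → queue [W]
Visit W → queue []

Visit order: R, X, P, T, V, Q, Z, U, Y, S, W

W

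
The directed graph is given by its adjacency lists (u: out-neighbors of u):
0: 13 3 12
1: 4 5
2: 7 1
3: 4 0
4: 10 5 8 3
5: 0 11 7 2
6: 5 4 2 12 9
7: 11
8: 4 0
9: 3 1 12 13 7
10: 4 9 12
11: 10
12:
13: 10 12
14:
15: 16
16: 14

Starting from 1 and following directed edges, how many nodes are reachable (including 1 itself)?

13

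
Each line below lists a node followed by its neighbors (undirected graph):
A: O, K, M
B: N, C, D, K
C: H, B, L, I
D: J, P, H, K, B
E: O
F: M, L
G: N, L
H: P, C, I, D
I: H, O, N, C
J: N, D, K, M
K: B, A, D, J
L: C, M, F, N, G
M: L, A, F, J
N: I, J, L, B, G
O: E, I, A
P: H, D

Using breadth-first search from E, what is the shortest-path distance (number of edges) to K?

3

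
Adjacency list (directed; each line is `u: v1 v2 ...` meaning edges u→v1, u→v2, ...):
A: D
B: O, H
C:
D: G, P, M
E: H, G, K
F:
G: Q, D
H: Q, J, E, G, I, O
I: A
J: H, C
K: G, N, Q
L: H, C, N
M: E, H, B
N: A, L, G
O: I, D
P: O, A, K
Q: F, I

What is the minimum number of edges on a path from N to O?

3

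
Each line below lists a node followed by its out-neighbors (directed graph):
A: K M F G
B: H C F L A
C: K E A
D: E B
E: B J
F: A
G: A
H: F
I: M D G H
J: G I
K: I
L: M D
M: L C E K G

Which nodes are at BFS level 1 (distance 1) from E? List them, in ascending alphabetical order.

Level 0: E
Level 1: B, J
Level 2: A, C, F, G, H, I, L
Level 3: D, K, M

B, J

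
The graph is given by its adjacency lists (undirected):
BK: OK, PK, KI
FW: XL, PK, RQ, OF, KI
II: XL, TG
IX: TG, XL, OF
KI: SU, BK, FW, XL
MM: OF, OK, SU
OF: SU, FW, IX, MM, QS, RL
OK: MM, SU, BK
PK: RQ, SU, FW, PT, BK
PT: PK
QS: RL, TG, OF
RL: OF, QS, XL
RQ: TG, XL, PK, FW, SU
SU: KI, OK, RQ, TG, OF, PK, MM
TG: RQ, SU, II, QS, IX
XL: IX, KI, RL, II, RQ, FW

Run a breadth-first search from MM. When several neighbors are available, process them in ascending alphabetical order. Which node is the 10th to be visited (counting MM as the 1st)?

KI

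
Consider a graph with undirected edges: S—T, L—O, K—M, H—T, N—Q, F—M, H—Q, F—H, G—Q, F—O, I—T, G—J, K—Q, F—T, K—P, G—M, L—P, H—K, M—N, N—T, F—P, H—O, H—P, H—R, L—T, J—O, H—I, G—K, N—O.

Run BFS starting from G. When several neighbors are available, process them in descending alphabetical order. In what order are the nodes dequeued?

Visit G; enqueue Q, M, K, J → queue [Q, M, K, J]
Visit Q; enqueue N, H → queue [M, K, J, N, H]
Visit M; enqueue F → queue [K, J, N, H, F]
Visit K; enqueue P → queue [J, N, H, F, P]
Visit J; enqueue O → queue [N, H, F, P, O]
Visit N; enqueue T → queue [H, F, P, O, T]
Visit H; enqueue R, I → queue [F, P, O, T, R, I]
Visit F → queue [P, O, T, R, I]
Visit P; enqueue L → queue [O, T, R, I, L]
Visit O → queue [T, R, I, L]
Visit T; enqueue S → queue [R, I, L, S]
Visit R → queue [I, L, S]
Visit I → queue [L, S]
Visit L → queue [S]
Visit S → queue []

G -> Q -> M -> K -> J -> N -> H -> F -> P -> O -> T -> R -> I -> L -> S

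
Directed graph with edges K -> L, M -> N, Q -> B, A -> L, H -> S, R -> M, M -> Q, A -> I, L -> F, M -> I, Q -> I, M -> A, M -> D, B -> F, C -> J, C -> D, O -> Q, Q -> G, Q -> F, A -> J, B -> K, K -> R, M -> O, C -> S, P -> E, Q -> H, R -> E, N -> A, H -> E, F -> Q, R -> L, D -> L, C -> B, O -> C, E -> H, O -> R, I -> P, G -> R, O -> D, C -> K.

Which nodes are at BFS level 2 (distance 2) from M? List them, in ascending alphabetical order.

B, C, F, G, H, J, L, P, R

Level 0: M
Level 1: A, D, I, N, O, Q
Level 2: B, C, F, G, H, J, L, P, R
Level 3: E, K, S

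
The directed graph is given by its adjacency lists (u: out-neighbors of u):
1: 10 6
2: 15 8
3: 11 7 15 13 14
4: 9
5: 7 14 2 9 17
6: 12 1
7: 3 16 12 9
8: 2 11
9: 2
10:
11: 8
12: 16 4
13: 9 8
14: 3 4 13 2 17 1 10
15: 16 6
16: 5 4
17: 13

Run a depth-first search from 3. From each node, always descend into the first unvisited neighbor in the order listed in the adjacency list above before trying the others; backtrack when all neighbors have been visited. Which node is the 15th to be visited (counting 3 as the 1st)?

Visit 3
3 → 11
11 → 8
8 → 2
2 → 15
15 → 16
16 → 5
5 → 7
7 → 12
12 → 4
4 → 9
5 → 14
14 → 13
14 → 17
14 → 1
1 → 10
1 → 6

Visit order: 3, 11, 8, 2, 15, 16, 5, 7, 12, 4, 9, 14, 13, 17, 1, 10, 6

1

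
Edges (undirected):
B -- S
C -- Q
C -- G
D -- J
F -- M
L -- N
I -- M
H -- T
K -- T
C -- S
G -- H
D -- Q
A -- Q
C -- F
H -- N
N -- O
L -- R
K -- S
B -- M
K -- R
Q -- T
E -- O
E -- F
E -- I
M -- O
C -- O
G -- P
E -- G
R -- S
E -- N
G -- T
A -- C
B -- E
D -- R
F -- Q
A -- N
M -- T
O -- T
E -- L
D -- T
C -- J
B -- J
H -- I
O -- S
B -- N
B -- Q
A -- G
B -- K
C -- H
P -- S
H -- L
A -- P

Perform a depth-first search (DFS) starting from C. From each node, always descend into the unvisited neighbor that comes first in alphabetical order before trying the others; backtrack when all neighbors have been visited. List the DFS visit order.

Visit C
C → A
A → G
G → E
E → B
B → J
J → D
D → Q
Q → F
F → M
M → I
I → H
H → L
L → N
N → O
O → S
S → K
K → R
K → T
S → P

C → A → G → E → B → J → D → Q → F → M → I → H → L → N → O → S → K → R → T → P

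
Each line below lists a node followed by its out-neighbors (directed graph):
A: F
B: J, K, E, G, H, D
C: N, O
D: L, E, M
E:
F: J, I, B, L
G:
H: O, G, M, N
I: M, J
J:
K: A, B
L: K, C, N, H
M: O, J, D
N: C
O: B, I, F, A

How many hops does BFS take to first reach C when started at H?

Level 0: H
Level 1: G, M, N, O
Level 2: A, B, C, D, F, I, J
Level 3: E, K, L
C first appears at level 2.

2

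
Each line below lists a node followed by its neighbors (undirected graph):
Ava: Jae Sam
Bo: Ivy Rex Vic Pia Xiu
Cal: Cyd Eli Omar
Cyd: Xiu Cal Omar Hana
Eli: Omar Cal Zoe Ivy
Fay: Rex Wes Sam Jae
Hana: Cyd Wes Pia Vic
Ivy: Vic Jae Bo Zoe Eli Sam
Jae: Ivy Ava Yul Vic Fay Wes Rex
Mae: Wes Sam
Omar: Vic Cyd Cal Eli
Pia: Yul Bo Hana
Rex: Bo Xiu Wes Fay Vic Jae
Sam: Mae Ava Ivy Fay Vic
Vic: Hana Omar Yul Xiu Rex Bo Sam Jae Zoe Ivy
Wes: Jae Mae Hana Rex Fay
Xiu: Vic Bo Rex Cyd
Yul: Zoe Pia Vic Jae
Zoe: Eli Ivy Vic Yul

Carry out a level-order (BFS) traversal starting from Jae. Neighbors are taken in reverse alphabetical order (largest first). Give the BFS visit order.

Jae Yul Wes Vic Rex Ivy Fay Ava Zoe Pia Mae Hana Xiu Sam Omar Bo Eli Cyd Cal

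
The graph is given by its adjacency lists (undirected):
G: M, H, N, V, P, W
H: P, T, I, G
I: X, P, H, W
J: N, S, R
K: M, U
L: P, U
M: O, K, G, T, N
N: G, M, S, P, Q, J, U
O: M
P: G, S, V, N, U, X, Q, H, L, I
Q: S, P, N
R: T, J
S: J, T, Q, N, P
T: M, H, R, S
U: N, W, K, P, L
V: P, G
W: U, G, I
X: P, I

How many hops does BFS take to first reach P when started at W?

2

Level 0: W
Level 1: G, I, U
Level 2: H, K, L, M, N, P, V, X
Level 3: J, O, Q, S, T
Level 4: R
P first appears at level 2.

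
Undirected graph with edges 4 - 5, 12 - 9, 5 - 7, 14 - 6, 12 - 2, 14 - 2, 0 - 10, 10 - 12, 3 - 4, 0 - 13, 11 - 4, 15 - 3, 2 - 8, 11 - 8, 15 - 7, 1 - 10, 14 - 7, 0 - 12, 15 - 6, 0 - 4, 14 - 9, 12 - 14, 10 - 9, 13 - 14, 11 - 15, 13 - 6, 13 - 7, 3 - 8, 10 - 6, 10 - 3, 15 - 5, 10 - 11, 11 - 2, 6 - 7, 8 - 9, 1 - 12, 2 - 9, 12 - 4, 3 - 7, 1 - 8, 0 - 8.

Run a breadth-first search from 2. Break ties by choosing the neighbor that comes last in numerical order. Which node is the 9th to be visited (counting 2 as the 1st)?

Visit 2; enqueue 14, 12, 11, 9, 8 → queue [14, 12, 11, 9, 8]
Visit 14; enqueue 13, 7, 6 → queue [12, 11, 9, 8, 13, 7, 6]
Visit 12; enqueue 10, 4, 1, 0 → queue [11, 9, 8, 13, 7, 6, 10, 4, 1, 0]
Visit 11; enqueue 15 → queue [9, 8, 13, 7, 6, 10, 4, 1, 0, 15]
Visit 9 → queue [8, 13, 7, 6, 10, 4, 1, 0, 15]
Visit 8; enqueue 3 → queue [13, 7, 6, 10, 4, 1, 0, 15, 3]
Visit 13 → queue [7, 6, 10, 4, 1, 0, 15, 3]
Visit 7; enqueue 5 → queue [6, 10, 4, 1, 0, 15, 3, 5]
Visit 6 → queue [10, 4, 1, 0, 15, 3, 5]
Visit 10 → queue [4, 1, 0, 15, 3, 5]
Visit 4 → queue [1, 0, 15, 3, 5]
Visit 1 → queue [0, 15, 3, 5]
Visit 0 → queue [15, 3, 5]
Visit 15 → queue [3, 5]
Visit 3 → queue [5]
Visit 5 → queue []

Visit order: 2, 14, 12, 11, 9, 8, 13, 7, 6, 10, 4, 1, 0, 15, 3, 5

6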